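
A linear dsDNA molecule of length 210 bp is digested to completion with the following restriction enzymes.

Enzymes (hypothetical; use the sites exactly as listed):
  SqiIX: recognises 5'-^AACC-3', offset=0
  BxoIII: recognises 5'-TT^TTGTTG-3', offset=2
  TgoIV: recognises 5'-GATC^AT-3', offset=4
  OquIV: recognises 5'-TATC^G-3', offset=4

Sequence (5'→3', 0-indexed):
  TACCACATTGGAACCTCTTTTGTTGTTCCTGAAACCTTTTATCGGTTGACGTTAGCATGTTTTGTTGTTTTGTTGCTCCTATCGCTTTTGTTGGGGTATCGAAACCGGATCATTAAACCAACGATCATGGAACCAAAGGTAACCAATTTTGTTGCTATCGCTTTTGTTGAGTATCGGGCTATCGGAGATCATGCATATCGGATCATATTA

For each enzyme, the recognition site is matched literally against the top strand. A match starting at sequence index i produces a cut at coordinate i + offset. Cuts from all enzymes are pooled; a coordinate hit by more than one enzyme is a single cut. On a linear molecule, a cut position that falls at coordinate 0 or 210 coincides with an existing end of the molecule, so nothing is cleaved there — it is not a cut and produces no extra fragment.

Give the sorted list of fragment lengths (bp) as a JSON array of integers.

[2,4,4,4,4,5,6,7,8,8,8,8,9,9,10,11,11,11,11,12,13,13,14,18]

Per-enzyme occurrences:
  SqiIX AACC/0: at [11, 32, 102, 115, 130, 140] ⇒ [11, 32, 102, 115, 130, 140]
  BxoIII TTTTGTTG/2: at [17, 59, 67, 85, 146, 161] ⇒ [19, 61, 69, 87, 148, 163]
  TgoIV GATCAT/4: at [107, 122, 186, 200] ⇒ [111, 126, 190, 204]
  OquIV TATCG/4: at [39, 79, 96, 155, 171, 179, 195] ⇒ [43, 83, 100, 159, 175, 183, 199]

Pooled cuts: [11, 19, 32, 43, 61, 69, 83, 87, 100, 102, 111, 115, 126, 130, 140, 148, 159, 163, 175, 183, 190, 199, 204]

Fragments:
  [0,11): 11 bp
  [11,19): 8 bp
  [19,32): 13 bp
  [32,43): 11 bp
  [43,61): 18 bp
  [61,69): 8 bp
  [69,83): 14 bp
  [83,87): 4 bp
  [87,100): 13 bp
  [100,102): 2 bp
  [102,111): 9 bp
  [111,115): 4 bp
  [115,126): 11 bp
  [126,130): 4 bp
  [130,140): 10 bp
  [140,148): 8 bp
  [148,159): 11 bp
  [159,163): 4 bp
  [163,175): 12 bp
  [175,183): 8 bp
  [183,190): 7 bp
  [190,199): 9 bp
  [199,204): 5 bp
  [204,210): 6 bp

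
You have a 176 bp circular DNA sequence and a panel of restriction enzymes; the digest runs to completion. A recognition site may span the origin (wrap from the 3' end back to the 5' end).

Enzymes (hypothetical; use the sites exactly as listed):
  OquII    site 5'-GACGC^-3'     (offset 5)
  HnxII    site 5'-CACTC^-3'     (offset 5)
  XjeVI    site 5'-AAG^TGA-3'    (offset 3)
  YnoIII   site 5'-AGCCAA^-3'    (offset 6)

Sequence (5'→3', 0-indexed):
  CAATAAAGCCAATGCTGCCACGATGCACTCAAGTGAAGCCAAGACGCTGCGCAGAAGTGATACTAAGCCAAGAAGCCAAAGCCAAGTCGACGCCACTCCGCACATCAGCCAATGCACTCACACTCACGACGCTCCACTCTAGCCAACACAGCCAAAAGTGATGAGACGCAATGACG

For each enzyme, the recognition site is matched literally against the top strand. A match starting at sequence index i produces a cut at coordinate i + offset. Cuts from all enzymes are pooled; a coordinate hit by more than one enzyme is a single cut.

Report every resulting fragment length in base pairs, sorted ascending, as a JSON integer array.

[3,3,5,5,6,6,7,7,7,7,8,8,8,9,9,10,11,11,14,14,18]

Site scan:
  OquII GACGC/5: at [42, 88, 127, 164, 172] ⇒ [1, 47, 93, 132, 169]
  HnxII CACTC/5: at [25, 93, 114, 120, 134] ⇒ [30, 98, 119, 125, 139]
  XjeVI AAGTGA/3: at [30, 54, 155] ⇒ [33, 57, 158]
  YnoIII AGCCAA/6: at [6, 36, 65, 73, 79, 106, 140, 149] ⇒ [12, 42, 71, 79, 85, 112, 146, 155]

Pooled cuts: [1, 12, 30, 33, 42, 47, 57, 71, 79, 85, 93, 98, 112, 119, 125, 132, 139, 146, 155, 158, 169]

Fragments:
  1→12: 11 bp
  12→30: 18 bp
  30→33: 3 bp
  33→42: 9 bp
  42→47: 5 bp
  47→57: 10 bp
  57→71: 14 bp
  71→79: 8 bp
  79→85: 6 bp
  85→93: 8 bp
  93→98: 5 bp
  98→112: 14 bp
  112→119: 7 bp
  119→125: 6 bp
  125→132: 7 bp
  132→139: 7 bp
  139→146: 7 bp
  146→155: 9 bp
  155→158: 3 bp
  158→169: 11 bp
  169→1 (wrap): 176-169+1 = 8 bp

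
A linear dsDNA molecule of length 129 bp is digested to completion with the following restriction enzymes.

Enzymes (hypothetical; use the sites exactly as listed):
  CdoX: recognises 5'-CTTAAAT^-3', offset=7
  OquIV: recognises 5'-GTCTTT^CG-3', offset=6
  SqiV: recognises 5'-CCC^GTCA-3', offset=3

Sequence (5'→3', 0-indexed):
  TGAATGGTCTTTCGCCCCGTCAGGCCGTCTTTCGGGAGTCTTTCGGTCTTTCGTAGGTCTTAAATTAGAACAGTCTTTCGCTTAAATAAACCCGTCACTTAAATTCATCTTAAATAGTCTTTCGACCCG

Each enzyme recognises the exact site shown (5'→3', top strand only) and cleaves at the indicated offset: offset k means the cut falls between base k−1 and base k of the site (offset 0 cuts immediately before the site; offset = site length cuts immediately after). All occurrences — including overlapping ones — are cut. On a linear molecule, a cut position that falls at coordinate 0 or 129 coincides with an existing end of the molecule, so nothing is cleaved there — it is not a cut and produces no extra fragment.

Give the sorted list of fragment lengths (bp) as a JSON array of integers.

Scan for sites:
  CdoX (CTTAAAT, off=7): starts [58, 80, 97, 108] → cuts [65, 87, 104, 115]
  OquIV (GTCTTTCG, off=6): starts [6, 26, 37, 45, 72, 116] → cuts [12, 32, 43, 51, 78, 122]
  SqiV (CCCGTCA, off=3): starts [15, 90] → cuts [18, 93]

All cut coordinates (distinct, sorted): [12, 18, 32, 43, 51, 65, 78, 87, 93, 104, 115, 122]

Fragments:
  [0,12): 12 bp
  [12,18): 6 bp
  [18,32): 14 bp
  [32,43): 11 bp
  [43,51): 8 bp
  [51,65): 14 bp
  [65,78): 13 bp
  [78,87): 9 bp
  [87,93): 6 bp
  [93,104): 11 bp
  [104,115): 11 bp
  [115,122): 7 bp
  [122,129): 7 bp

[6,6,7,7,8,9,11,11,11,12,13,14,14]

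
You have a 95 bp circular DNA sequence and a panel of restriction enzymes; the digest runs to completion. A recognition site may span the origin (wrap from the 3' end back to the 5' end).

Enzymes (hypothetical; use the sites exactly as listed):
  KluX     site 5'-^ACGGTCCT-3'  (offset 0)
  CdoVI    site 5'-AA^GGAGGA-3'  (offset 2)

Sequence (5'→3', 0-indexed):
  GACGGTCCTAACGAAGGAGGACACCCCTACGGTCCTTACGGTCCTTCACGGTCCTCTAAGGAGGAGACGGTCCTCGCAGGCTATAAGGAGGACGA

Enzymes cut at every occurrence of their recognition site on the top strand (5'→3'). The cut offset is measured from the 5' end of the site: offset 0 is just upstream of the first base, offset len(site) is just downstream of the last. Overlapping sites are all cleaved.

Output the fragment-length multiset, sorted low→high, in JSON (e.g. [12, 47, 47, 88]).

Scan for sites:
  KluX (ACGGTCCT, off=0): starts [1, 28, 37, 47, 66] → cuts [1, 28, 37, 47, 66]
  CdoVI (AAGGAGGA, off=2): starts [13, 57, 84] → cuts [15, 59, 86]

Pooled cuts: [1, 15, 28, 37, 47, 59, 66, 86]

Fragments:
  1→15: 14 bp
  15→28: 13 bp
  28→37: 9 bp
  37→47: 10 bp
  47→59: 12 bp
  59→66: 7 bp
  66→86: 20 bp
  86→1 (wrap): 95-86+1 = 10 bp

[7,9,10,10,12,13,14,20]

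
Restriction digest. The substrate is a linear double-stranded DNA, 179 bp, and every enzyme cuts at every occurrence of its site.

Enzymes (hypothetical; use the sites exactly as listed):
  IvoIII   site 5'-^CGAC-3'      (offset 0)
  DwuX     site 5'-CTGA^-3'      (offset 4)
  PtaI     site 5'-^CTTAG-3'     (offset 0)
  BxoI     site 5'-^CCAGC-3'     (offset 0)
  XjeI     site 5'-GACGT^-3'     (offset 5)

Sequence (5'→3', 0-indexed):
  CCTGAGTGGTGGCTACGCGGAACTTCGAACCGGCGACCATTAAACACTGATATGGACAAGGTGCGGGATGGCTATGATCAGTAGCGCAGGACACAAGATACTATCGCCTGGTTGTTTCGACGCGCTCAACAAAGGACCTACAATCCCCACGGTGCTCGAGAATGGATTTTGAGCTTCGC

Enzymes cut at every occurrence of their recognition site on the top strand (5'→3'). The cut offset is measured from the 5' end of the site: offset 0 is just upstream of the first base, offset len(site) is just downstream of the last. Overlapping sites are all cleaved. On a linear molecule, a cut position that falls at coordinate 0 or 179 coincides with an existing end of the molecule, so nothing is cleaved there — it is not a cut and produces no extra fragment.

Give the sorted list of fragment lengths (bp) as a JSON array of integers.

Site scan:
  IvoIII CGAC/0: at [33, 117] ⇒ [33, 117]
  DwuX CTGA/4: at [1, 46] ⇒ [5, 50]
  PtaI (CTTAG, off=0): no sites
  BxoI (CCAGC, off=0): no sites
  XjeI (GACGT, off=5): no sites

Pooled cuts: [5, 33, 50, 117]

Fragment lengths:
  [0,5): 5 bp
  [5,33): 28 bp
  [33,50): 17 bp
  [50,117): 67 bp
  [117,179): 62 bp

[5,17,28,62,67]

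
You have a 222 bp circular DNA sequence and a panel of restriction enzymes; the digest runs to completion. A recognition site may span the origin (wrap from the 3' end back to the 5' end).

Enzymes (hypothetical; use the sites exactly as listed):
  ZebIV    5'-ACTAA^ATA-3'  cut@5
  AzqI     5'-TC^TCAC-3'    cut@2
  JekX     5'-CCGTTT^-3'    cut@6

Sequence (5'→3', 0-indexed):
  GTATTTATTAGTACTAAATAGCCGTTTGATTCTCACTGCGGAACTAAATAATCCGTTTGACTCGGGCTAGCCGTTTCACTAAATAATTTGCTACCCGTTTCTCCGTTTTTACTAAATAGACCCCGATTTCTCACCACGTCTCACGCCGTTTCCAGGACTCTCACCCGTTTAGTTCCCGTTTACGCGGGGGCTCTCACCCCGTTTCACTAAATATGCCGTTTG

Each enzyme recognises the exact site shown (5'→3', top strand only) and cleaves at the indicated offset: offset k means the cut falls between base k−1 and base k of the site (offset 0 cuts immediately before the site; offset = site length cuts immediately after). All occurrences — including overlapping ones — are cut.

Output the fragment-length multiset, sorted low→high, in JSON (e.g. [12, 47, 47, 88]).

Per-enzyme occurrences:
  ZebIV (ACTAAATA, off=5): starts [12, 42, 77, 110, 205] → cuts [17, 47, 82, 115, 210]
  AzqI (TCTCAC, off=2): starts [30, 128, 138, 158, 191] → cuts [32, 130, 140, 160, 193]
  JekX (CCGTTT, off=6): starts [21, 52, 70, 94, 102, 145, 164, 175, 198, 215] → cuts [27, 58, 76, 100, 108, 151, 170, 181, 204, 221]

All cut coordinates (distinct, sorted): [17, 27, 32, 47, 58, 76, 82, 100, 108, 115, 130, 140, 151, 160, 170, 181, 193, 204, 210, 221]

Fragments:
  17→27: 10 bp
  27→32: 5 bp
  32→47: 15 bp
  47→58: 11 bp
  58→76: 18 bp
  76→82: 6 bp
  82→100: 18 bp
  100→108: 8 bp
  108→115: 7 bp
  115→130: 15 bp
  130→140: 10 bp
  140→151: 11 bp
  151→160: 9 bp
  160→170: 10 bp
  170→181: 11 bp
  181→193: 12 bp
  193→204: 11 bp
  204→210: 6 bp
  210→221: 11 bp
  221→17 (wrap): 222-221+17 = 18 bp

[5,6,6,7,8,9,10,10,10,11,11,11,11,11,12,15,15,18,18,18]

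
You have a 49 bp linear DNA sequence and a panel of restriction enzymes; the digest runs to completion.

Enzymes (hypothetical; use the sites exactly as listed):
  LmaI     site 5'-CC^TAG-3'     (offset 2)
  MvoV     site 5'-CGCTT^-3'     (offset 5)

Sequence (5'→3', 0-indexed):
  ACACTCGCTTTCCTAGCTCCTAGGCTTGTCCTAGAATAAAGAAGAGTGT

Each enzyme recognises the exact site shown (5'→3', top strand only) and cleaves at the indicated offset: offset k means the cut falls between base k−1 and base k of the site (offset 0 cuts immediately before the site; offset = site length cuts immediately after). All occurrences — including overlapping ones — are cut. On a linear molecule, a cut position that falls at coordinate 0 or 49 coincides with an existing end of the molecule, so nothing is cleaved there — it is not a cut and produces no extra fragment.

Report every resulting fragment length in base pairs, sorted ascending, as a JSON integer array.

[3,7,10,11,18]

Per-enzyme occurrences:
  LmaI (CCTAG, off=2): starts [11, 18, 29] → cuts [13, 20, 31]
  MvoV (CGCTT, off=5): starts [5] → cuts [10]

All cut coordinates (distinct, sorted): [10, 13, 20, 31]

Fragments:
  [0,10): 10 bp
  [10,13): 3 bp
  [13,20): 7 bp
  [20,31): 11 bp
  [31,49): 18 bp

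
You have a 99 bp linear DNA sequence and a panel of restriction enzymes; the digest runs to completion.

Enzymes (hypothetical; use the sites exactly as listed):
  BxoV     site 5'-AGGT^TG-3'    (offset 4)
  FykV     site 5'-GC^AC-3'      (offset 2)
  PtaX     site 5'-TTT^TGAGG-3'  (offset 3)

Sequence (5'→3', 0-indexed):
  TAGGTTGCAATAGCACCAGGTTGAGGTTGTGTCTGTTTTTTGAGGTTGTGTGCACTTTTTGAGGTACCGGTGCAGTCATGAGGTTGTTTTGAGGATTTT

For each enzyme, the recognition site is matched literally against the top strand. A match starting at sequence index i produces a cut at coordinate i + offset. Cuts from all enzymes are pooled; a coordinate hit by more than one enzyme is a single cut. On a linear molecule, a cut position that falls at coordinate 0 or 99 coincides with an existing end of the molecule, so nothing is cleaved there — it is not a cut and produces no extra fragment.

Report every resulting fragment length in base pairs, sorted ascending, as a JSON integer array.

Scan for sites:
  BxoV AGGTTG/4: at [1, 17, 23, 42, 80] ⇒ [5, 21, 27, 46, 84]
  FykV GCAC/2: at [12, 51] ⇒ [14, 53]
  PtaX TTTTGAGG/3: at [37, 56, 86] ⇒ [40, 59, 89]

Pooled cuts: [5, 14, 21, 27, 40, 46, 53, 59, 84, 89]

Fragment lengths:
  [0,5): 5 bp
  [5,14): 9 bp
  [14,21): 7 bp
  [21,27): 6 bp
  [27,40): 13 bp
  [40,46): 6 bp
  [46,53): 7 bp
  [53,59): 6 bp
  [59,84): 25 bp
  [84,89): 5 bp
  [89,99): 10 bp

[5,5,6,6,6,7,7,9,10,13,25]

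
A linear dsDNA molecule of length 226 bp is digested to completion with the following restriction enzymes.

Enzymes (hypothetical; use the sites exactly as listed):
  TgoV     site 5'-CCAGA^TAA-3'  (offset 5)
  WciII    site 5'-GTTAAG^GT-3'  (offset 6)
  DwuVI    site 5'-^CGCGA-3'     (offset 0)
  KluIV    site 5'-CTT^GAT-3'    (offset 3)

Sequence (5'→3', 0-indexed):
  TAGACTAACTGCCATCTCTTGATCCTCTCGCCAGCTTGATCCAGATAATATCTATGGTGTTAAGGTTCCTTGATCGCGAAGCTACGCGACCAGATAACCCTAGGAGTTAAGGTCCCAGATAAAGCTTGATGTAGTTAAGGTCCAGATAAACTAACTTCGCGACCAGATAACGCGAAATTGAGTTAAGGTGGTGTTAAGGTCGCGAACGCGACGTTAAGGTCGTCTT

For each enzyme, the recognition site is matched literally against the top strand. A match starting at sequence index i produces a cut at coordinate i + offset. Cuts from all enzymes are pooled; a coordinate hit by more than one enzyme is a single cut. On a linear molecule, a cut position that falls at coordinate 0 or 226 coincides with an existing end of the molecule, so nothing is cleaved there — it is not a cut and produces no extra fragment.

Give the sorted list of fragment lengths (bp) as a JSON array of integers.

[2,3,3,6,7,7,8,8,8,8,10,10,10,11,11,12,12,17,17,17,19,20]

Scan for sites:
  TgoV CCAGATAA/5: at [40, 89, 114, 141, 162] ⇒ [45, 94, 119, 146, 167]
  WciII GTTAAGGT/6: at [58, 105, 133, 181, 192, 212] ⇒ [64, 111, 139, 187, 198, 218]
  DwuVI CGCGA/0: at [74, 84, 157, 170, 200, 206] ⇒ [74, 84, 157, 170, 200, 206]
  KluIV CTTGAT/3: at [17, 34, 68, 124] ⇒ [20, 37, 71, 127]

Pooled cuts: [20, 37, 45, 64, 71, 74, 84, 94, 111, 119, 127, 139, 146, 157, 167, 170, 187, 198, 200, 206, 218]

Fragment lengths:
  [0,20): 20 bp
  [20,37): 17 bp
  [37,45): 8 bp
  [45,64): 19 bp
  [64,71): 7 bp
  [71,74): 3 bp
  [74,84): 10 bp
  [84,94): 10 bp
  [94,111): 17 bp
  [111,119): 8 bp
  [119,127): 8 bp
  [127,139): 12 bp
  [139,146): 7 bp
  [146,157): 11 bp
  [157,167): 10 bp
  [167,170): 3 bp
  [170,187): 17 bp
  [187,198): 11 bp
  [198,200): 2 bp
  [200,206): 6 bp
  [206,218): 12 bp
  [218,226): 8 bp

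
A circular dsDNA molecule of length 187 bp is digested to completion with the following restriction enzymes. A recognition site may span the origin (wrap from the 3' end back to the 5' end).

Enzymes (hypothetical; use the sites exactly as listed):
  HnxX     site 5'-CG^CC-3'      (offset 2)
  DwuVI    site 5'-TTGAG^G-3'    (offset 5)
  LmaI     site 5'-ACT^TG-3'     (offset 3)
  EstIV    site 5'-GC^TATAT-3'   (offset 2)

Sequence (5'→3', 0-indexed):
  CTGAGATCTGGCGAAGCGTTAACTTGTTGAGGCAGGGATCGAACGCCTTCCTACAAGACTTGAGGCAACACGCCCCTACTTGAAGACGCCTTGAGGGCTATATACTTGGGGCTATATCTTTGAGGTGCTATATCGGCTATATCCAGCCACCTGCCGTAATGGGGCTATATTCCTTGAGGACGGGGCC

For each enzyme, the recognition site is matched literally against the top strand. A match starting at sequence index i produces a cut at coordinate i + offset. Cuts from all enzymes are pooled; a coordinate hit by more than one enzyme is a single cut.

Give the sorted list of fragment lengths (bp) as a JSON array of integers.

[3,4,4,6,7,7,8,8,8,8,9,12,13,14,15,28,33]

Scan for sites:
  HnxX CGCC/2: at [43, 70, 86] ⇒ [45, 72, 88]
  DwuVI TTGAGG/5: at [26, 59, 90, 119, 173] ⇒ [31, 64, 95, 124, 178]
  LmaI ACTTG/3: at [21, 57, 77, 103] ⇒ [24, 60, 80, 106]
  EstIV GCTATAT/2: at [96, 110, 126, 135, 163] ⇒ [98, 112, 128, 137, 165]

All cut coordinates (distinct, sorted): [24, 31, 45, 60, 64, 72, 80, 88, 95, 98, 106, 112, 124, 128, 137, 165, 178]

Fragment lengths:
  24→31: 7 bp
  31→45: 14 bp
  45→60: 15 bp
  60→64: 4 bp
  64→72: 8 bp
  72→80: 8 bp
  80→88: 8 bp
  88→95: 7 bp
  95→98: 3 bp
  98→106: 8 bp
  106→112: 6 bp
  112→124: 12 bp
  124→128: 4 bp
  128→137: 9 bp
  137→165: 28 bp
  165→178: 13 bp
  178→24 (wrap): 187-178+24 = 33 bp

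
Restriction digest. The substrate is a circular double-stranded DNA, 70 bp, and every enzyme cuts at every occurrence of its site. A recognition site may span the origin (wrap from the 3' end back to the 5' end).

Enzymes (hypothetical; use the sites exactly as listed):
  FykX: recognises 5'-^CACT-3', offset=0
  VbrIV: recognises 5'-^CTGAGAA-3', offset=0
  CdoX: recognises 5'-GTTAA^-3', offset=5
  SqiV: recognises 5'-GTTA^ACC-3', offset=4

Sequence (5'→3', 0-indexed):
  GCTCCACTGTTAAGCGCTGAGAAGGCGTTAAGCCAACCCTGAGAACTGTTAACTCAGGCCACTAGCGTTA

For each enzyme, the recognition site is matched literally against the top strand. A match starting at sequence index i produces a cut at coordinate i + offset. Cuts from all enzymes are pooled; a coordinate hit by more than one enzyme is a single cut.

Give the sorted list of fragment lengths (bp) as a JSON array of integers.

Site scan:
  FykX (CACT, off=0): starts [4, 59] → cuts [4, 59]
  VbrIV (CTGAGAA, off=0): starts [16, 38] → cuts [16, 38]
  CdoX (GTTAA, off=5): starts [8, 26, 47] → cuts [13, 31, 52]
  SqiV (GTTAACC, off=4): no sites

Pooled cuts: [4, 13, 16, 31, 38, 52, 59]

Fragments:
  4→13: 9 bp
  13→16: 3 bp
  16→31: 15 bp
  31→38: 7 bp
  38→52: 14 bp
  52→59: 7 bp
  59→4 (wrap): 70-59+4 = 15 bp

[3,7,7,9,14,15,15]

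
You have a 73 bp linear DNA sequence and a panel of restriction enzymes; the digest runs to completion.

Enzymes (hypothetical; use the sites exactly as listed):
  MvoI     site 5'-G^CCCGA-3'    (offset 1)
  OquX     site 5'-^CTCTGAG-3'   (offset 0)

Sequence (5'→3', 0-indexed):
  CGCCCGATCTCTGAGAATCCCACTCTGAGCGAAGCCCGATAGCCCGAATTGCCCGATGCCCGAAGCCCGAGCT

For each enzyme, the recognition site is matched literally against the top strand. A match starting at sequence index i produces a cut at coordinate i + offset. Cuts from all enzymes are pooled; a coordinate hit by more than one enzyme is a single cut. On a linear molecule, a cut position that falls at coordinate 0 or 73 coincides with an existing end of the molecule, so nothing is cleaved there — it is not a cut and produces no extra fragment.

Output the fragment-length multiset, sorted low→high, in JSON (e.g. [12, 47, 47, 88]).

Site scan:
  MvoI GCCCGA/1: at [1, 33, 41, 50, 57, 64] ⇒ [2, 34, 42, 51, 58, 65]
  OquX CTCTGAG/0: at [8, 22] ⇒ [8, 22]

All cut coordinates (distinct, sorted): [2, 8, 22, 34, 42, 51, 58, 65]

Fragments:
  [0,2): 2 bp
  [2,8): 6 bp
  [8,22): 14 bp
  [22,34): 12 bp
  [34,42): 8 bp
  [42,51): 9 bp
  [51,58): 7 bp
  [58,65): 7 bp
  [65,73): 8 bp

[2,6,7,7,8,8,9,12,14]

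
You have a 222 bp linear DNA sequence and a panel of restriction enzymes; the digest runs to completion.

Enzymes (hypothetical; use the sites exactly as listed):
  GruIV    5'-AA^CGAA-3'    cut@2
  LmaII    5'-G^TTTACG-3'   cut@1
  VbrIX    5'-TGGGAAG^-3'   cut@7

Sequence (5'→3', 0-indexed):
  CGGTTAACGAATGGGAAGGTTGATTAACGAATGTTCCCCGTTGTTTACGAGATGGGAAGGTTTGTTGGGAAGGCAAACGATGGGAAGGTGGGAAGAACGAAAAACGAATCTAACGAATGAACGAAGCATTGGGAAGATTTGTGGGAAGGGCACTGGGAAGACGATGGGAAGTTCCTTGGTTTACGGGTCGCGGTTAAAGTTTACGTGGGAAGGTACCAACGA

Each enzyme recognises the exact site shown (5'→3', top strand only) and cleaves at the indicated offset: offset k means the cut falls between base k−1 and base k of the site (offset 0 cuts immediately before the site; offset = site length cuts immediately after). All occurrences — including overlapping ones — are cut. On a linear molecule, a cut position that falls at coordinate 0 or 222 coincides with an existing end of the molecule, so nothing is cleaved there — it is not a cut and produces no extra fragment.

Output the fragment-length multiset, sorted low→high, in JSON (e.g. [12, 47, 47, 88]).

Per-enzyme occurrences:
  GruIV AACGAA/2: at [5, 25, 95, 102, 111, 119] ⇒ [7, 27, 97, 104, 113, 121]
  LmaII GTTTACG/1: at [42, 178, 198] ⇒ [43, 179, 199]
  VbrIX TGGGAAG/7: at [11, 52, 65, 80, 88, 129, 141, 153, 164, 205] ⇒ [18, 59, 72, 87, 95, 136, 148, 160, 171, 212]

Pooled cuts: [7, 18, 27, 43, 59, 72, 87, 95, 97, 104, 113, 121, 136, 148, 160, 171, 179, 199, 212]

Fragment lengths:
  [0,7): 7 bp
  [7,18): 11 bp
  [18,27): 9 bp
  [27,43): 16 bp
  [43,59): 16 bp
  [59,72): 13 bp
  [72,87): 15 bp
  [87,95): 8 bp
  [95,97): 2 bp
  [97,104): 7 bp
  [104,113): 9 bp
  [113,121): 8 bp
  [121,136): 15 bp
  [136,148): 12 bp
  [148,160): 12 bp
  [160,171): 11 bp
  [171,179): 8 bp
  [179,199): 20 bp
  [199,212): 13 bp
  [212,222): 10 bp

[2,7,7,8,8,8,9,9,10,11,11,12,12,13,13,15,15,16,16,20]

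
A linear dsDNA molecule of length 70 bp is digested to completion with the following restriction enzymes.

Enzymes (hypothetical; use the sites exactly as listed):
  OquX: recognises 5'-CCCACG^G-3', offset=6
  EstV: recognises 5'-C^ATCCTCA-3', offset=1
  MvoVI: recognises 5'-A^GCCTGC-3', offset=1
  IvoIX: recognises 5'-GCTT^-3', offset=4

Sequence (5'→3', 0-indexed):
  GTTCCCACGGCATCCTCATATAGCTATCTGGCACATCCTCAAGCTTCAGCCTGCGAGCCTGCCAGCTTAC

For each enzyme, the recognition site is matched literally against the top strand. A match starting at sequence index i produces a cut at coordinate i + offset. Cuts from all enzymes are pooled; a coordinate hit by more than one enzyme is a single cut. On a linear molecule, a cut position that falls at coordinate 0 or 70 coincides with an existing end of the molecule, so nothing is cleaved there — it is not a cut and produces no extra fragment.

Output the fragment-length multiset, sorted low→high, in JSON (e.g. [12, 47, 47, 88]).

[2,2,2,8,9,12,12,23]

Per-enzyme occurrences:
  OquX CCCACGG/6: at [3] ⇒ [9]
  EstV CATCCTCA/1: at [10, 33] ⇒ [11, 34]
  MvoVI AGCCTGC/1: at [47, 55] ⇒ [48, 56]
  IvoIX GCTT/4: at [42, 64] ⇒ [46, 68]

All cut coordinates (distinct, sorted): [9, 11, 34, 46, 48, 56, 68]

Fragments:
  [0,9): 9 bp
  [9,11): 2 bp
  [11,34): 23 bp
  [34,46): 12 bp
  [46,48): 2 bp
  [48,56): 8 bp
  [56,68): 12 bp
  [68,70): 2 bp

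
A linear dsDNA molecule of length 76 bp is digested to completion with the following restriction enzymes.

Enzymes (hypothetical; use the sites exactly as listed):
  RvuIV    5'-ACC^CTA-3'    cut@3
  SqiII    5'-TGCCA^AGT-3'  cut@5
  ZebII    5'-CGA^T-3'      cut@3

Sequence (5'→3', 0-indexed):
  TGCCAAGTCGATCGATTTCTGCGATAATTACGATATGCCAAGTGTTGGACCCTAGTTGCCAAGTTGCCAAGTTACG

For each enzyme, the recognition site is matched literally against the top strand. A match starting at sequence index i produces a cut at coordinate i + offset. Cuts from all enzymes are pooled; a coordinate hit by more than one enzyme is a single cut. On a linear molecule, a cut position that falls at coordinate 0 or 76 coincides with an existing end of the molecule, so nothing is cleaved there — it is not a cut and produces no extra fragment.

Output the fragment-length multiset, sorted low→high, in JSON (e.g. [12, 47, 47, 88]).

[4,5,6,7,7,8,9,9,10,11]

Scan for sites:
  RvuIV ACCCTA/3: at [48] ⇒ [51]
  SqiII TGCCAAGT/5: at [0, 35, 56, 64] ⇒ [5, 40, 61, 69]
  ZebII CGAT/3: at [8, 12, 21, 30] ⇒ [11, 15, 24, 33]

All cut coordinates (distinct, sorted): [5, 11, 15, 24, 33, 40, 51, 61, 69]

Fragments:
  [0,5): 5 bp
  [5,11): 6 bp
  [11,15): 4 bp
  [15,24): 9 bp
  [24,33): 9 bp
  [33,40): 7 bp
  [40,51): 11 bp
  [51,61): 10 bp
  [61,69): 8 bp
  [69,76): 7 bp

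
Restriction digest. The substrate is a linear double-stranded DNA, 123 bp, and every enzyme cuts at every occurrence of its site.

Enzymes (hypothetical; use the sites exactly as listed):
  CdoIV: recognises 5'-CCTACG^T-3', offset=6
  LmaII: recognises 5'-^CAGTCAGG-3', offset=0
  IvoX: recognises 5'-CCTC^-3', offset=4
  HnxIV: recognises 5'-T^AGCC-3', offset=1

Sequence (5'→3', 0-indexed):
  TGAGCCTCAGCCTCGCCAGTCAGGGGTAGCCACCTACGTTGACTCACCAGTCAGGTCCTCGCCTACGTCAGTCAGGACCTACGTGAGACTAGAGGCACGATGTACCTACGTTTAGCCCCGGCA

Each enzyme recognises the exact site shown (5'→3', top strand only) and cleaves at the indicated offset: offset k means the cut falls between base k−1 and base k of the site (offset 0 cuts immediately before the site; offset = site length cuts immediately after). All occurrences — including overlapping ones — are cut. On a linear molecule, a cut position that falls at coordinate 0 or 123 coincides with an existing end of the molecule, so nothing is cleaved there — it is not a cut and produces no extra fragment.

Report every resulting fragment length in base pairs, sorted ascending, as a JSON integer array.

[1,2,3,6,7,8,9,10,11,11,13,15,27]

Scan for sites:
  CdoIV CCTACGT/6: at [32, 61, 77, 104] ⇒ [38, 67, 83, 110]
  LmaII CAGTCAGG/0: at [16, 47, 68] ⇒ [16, 47, 68]
  IvoX CCTC/4: at [4, 10, 56] ⇒ [8, 14, 60]
  HnxIV TAGCC/1: at [26, 112] ⇒ [27, 113]

Pooled cuts: [8, 14, 16, 27, 38, 47, 60, 67, 68, 83, 110, 113]

Fragments:
  [0,8): 8 bp
  [8,14): 6 bp
  [14,16): 2 bp
  [16,27): 11 bp
  [27,38): 11 bp
  [38,47): 9 bp
  [47,60): 13 bp
  [60,67): 7 bp
  [67,68): 1 bp
  [68,83): 15 bp
  [83,110): 27 bp
  [110,113): 3 bp
  [113,123): 10 bp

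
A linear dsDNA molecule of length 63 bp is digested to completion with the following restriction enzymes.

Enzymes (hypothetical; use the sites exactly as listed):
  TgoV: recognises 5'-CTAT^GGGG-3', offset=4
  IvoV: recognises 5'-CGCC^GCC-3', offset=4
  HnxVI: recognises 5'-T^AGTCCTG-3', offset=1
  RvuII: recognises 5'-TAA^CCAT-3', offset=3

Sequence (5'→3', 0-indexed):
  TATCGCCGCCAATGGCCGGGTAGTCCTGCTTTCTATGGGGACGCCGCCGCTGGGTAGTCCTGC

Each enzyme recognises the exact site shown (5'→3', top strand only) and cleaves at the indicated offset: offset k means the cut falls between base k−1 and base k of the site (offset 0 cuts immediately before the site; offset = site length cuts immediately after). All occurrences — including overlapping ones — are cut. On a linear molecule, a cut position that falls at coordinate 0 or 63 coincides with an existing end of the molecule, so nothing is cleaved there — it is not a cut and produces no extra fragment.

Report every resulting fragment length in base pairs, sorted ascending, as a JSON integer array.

Site scan:
  TgoV CTATGGGG/4: at [32] ⇒ [36]
  IvoV CGCCGCC/4: at [3, 41] ⇒ [7, 45]
  HnxVI TAGTCCTG/1: at [20, 54] ⇒ [21, 55]
  RvuII (TAACCAT, off=3): no sites

All cut coordinates (distinct, sorted): [7, 21, 36, 45, 55]

Fragment lengths:
  [0,7): 7 bp
  [7,21): 14 bp
  [21,36): 15 bp
  [36,45): 9 bp
  [45,55): 10 bp
  [55,63): 8 bp

[7,8,9,10,14,15]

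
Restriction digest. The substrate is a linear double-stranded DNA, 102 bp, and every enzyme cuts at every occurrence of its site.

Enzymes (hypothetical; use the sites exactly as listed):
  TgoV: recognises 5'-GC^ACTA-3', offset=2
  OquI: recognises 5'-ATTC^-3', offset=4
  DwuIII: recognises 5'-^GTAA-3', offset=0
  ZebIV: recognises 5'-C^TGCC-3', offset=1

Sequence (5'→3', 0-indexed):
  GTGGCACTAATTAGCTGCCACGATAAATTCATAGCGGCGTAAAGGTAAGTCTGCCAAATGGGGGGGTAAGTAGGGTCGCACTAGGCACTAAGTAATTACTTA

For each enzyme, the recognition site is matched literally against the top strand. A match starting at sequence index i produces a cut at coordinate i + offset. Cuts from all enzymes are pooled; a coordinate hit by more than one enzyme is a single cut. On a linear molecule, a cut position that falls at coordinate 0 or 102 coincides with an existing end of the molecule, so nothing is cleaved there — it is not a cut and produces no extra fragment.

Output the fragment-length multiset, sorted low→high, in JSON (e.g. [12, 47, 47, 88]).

Scan for sites:
  TgoV (GCACTA, off=2): starts [3, 77, 84] → cuts [5, 79, 86]
  OquI (ATTC, off=4): starts [26] → cuts [30]
  DwuIII (GTAA, off=0): starts [38, 44, 65, 91] → cuts [38, 44, 65, 91]
  ZebIV (CTGCC, off=1): starts [14, 50] → cuts [15, 51]

All cut coordinates (distinct, sorted): [5, 15, 30, 38, 44, 51, 65, 79, 86, 91]

Fragments:
  [0,5): 5 bp
  [5,15): 10 bp
  [15,30): 15 bp
  [30,38): 8 bp
  [38,44): 6 bp
  [44,51): 7 bp
  [51,65): 14 bp
  [65,79): 14 bp
  [79,86): 7 bp
  [86,91): 5 bp
  [91,102): 11 bp

[5,5,6,7,7,8,10,11,14,14,15]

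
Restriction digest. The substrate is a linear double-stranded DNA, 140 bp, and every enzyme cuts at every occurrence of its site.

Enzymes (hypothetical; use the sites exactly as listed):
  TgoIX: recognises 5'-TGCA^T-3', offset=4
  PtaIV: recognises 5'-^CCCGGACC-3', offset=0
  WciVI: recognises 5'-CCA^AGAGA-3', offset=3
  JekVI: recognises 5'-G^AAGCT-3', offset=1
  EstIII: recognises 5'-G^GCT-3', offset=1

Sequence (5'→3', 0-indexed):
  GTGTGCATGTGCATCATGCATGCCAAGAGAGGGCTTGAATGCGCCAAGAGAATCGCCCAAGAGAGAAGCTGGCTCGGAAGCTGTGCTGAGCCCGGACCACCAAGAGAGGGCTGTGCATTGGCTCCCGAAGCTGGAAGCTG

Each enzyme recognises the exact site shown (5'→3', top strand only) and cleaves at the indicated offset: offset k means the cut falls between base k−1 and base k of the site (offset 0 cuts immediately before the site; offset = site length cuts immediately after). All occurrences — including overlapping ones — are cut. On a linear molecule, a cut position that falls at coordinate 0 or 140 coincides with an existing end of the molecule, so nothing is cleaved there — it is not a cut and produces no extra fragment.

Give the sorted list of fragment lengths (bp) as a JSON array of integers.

Per-enzyme occurrences:
  TgoIX (TGCAT, off=4): starts [3, 9, 16, 113] → cuts [7, 13, 20, 117]
  PtaIV (CCCGGACC, off=0): starts [90] → cuts [90]
  WciVI (CCAAGAGA, off=3): starts [22, 43, 56, 99] → cuts [25, 46, 59, 102]
  JekVI (GAAGCT, off=1): starts [64, 76, 126, 133] → cuts [65, 77, 127, 134]
  EstIII (GGCT, off=1): starts [31, 70, 108, 119] → cuts [32, 71, 109, 120]

Pooled cuts: [7, 13, 20, 25, 32, 46, 59, 65, 71, 77, 90, 102, 109, 117, 120, 127, 134]

Fragments:
  [0,7): 7 bp
  [7,13): 6 bp
  [13,20): 7 bp
  [20,25): 5 bp
  [25,32): 7 bp
  [32,46): 14 bp
  [46,59): 13 bp
  [59,65): 6 bp
  [65,71): 6 bp
  [71,77): 6 bp
  [77,90): 13 bp
  [90,102): 12 bp
  [102,109): 7 bp
  [109,117): 8 bp
  [117,120): 3 bp
  [120,127): 7 bp
  [127,134): 7 bp
  [134,140): 6 bp

[3,5,6,6,6,6,6,7,7,7,7,7,7,8,12,13,13,14]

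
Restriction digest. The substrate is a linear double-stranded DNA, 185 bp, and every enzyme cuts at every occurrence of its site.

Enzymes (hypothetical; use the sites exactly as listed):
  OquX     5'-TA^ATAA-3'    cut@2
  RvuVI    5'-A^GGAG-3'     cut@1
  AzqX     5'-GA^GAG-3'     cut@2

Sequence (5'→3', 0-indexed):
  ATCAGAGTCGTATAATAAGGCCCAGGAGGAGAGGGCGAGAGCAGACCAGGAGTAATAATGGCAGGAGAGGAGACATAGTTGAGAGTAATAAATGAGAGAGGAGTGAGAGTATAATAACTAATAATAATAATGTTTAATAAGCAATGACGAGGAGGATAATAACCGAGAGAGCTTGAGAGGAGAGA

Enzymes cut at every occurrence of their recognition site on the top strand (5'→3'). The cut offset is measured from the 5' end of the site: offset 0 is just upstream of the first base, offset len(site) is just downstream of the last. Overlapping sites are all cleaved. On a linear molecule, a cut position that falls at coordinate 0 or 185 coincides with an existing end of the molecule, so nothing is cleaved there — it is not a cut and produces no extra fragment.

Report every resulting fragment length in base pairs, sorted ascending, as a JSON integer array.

Scan for sites:
  OquX (TAATAA, off=2): starts [12, 52, 85, 111, 118, 121, 124, 134, 156] → cuts [14, 54, 87, 113, 120, 123, 126, 136, 158]
  RvuVI (AGGAG, off=1): starts [23, 26, 47, 62, 67, 98, 149, 177] → cuts [24, 27, 48, 63, 68, 99, 150, 178]
  AzqX (GAGAG, off=2): starts [28, 36, 64, 80, 93, 95, 104, 164, 166, 174, 179] → cuts [30, 38, 66, 82, 95, 97, 106, 166, 168, 176, 181]

All cut coordinates (distinct, sorted): [14, 24, 27, 30, 38, 48, 54, 63, 66, 68, 82, 87, 95, 97, 99, 106, 113, 120, 123, 126, 136, 150, 158, 166, 168, 176, 178, 181]

Fragments:
  [0,14): 14 bp
  [14,24): 10 bp
  [24,27): 3 bp
  [27,30): 3 bp
  [30,38): 8 bp
  [38,48): 10 bp
  [48,54): 6 bp
  [54,63): 9 bp
  [63,66): 3 bp
  [66,68): 2 bp
  [68,82): 14 bp
  [82,87): 5 bp
  [87,95): 8 bp
  [95,97): 2 bp
  [97,99): 2 bp
  [99,106): 7 bp
  [106,113): 7 bp
  [113,120): 7 bp
  [120,123): 3 bp
  [123,126): 3 bp
  [126,136): 10 bp
  [136,150): 14 bp
  [150,158): 8 bp
  [158,166): 8 bp
  [166,168): 2 bp
  [168,176): 8 bp
  [176,178): 2 bp
  [178,181): 3 bp
  [181,185): 4 bp

[2,2,2,2,2,3,3,3,3,3,3,4,5,6,7,7,7,8,8,8,8,8,9,10,10,10,14,14,14]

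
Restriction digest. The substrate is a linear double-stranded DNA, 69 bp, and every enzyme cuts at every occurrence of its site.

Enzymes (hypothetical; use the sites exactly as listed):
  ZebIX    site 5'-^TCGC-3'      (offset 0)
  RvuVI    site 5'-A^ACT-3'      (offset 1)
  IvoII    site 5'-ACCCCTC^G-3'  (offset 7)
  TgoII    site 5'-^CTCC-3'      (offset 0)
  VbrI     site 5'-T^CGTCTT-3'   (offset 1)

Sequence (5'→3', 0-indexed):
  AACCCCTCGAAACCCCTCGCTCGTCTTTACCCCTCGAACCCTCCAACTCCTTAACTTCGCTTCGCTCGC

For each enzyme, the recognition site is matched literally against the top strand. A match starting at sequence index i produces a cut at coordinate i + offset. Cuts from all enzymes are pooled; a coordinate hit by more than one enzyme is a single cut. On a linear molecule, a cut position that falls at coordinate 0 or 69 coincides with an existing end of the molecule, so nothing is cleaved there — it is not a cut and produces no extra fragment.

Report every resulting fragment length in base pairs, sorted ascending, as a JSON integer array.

Scan for sites:
  ZebIX (TCGC, off=0): starts [16, 56, 61, 65] → cuts [16, 56, 61, 65]
  RvuVI (AACT, off=1): starts [44, 52] → cuts [45, 53]
  IvoII (ACCCCTCG, off=7): starts [1, 11, 28] → cuts [8, 18, 35]
  TgoII (CTCC, off=0): starts [40, 46] → cuts [40, 46]
  VbrI (TCGTCTT, off=1): starts [20] → cuts [21]

Pooled cuts: [8, 16, 18, 21, 35, 40, 45, 46, 53, 56, 61, 65]

Fragment lengths:
  [0,8): 8 bp
  [8,16): 8 bp
  [16,18): 2 bp
  [18,21): 3 bp
  [21,35): 14 bp
  [35,40): 5 bp
  [40,45): 5 bp
  [45,46): 1 bp
  [46,53): 7 bp
  [53,56): 3 bp
  [56,61): 5 bp
  [61,65): 4 bp
  [65,69): 4 bp

[1,2,3,3,4,4,5,5,5,7,8,8,14]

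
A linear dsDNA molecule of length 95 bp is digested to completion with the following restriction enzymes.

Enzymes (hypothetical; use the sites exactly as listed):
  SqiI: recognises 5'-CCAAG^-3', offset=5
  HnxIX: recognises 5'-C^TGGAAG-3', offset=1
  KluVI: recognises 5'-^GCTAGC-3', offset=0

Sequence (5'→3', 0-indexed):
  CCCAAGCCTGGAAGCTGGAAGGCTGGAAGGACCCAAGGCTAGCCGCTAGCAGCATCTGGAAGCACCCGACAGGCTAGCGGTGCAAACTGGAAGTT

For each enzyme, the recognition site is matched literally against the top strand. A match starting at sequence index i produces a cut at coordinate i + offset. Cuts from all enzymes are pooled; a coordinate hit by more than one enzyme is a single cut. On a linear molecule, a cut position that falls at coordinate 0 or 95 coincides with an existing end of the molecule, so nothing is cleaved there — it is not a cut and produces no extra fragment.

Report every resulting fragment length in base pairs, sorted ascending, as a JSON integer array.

[2,6,7,7,8,8,12,14,15,16]

Per-enzyme occurrences:
  SqiI CCAAG/5: at [1, 32] ⇒ [6, 37]
  HnxIX CTGGAAG/1: at [7, 14, 22, 55, 86] ⇒ [8, 15, 23, 56, 87]
  KluVI GCTAGC/0: at [37, 44, 72] ⇒ [37, 44, 72]

All cut coordinates (distinct, sorted): [6, 8, 15, 23, 37, 44, 56, 72, 87]

Fragments:
  [0,6): 6 bp
  [6,8): 2 bp
  [8,15): 7 bp
  [15,23): 8 bp
  [23,37): 14 bp
  [37,44): 7 bp
  [44,56): 12 bp
  [56,72): 16 bp
  [72,87): 15 bp
  [87,95): 8 bp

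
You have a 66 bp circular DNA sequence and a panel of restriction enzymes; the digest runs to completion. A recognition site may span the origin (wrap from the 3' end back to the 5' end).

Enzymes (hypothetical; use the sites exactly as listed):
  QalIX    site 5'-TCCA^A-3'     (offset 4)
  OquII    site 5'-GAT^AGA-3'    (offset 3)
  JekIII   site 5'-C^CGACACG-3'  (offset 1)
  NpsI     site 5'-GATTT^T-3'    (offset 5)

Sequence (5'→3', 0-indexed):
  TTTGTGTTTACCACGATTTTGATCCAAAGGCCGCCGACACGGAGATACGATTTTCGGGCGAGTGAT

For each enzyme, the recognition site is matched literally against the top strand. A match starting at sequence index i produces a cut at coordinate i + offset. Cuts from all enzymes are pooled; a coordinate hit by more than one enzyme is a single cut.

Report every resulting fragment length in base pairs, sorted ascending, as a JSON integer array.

Per-enzyme occurrences:
  QalIX (TCCAA, off=4): starts [22] → cuts [26]
  OquII (GATAGA, off=3): no sites
  JekIII (CCGACACG, off=1): starts [33] → cuts [34]
  NpsI (GATTTT, off=5): starts [14, 48, 63] → cuts [2, 19, 53]

All cut coordinates (distinct, sorted): [2, 19, 26, 34, 53]

Fragments:
  2→19: 17 bp
  19→26: 7 bp
  26→34: 8 bp
  34→53: 19 bp
  53→2 (wrap): 66-53+2 = 15 bp

[7,8,15,17,19]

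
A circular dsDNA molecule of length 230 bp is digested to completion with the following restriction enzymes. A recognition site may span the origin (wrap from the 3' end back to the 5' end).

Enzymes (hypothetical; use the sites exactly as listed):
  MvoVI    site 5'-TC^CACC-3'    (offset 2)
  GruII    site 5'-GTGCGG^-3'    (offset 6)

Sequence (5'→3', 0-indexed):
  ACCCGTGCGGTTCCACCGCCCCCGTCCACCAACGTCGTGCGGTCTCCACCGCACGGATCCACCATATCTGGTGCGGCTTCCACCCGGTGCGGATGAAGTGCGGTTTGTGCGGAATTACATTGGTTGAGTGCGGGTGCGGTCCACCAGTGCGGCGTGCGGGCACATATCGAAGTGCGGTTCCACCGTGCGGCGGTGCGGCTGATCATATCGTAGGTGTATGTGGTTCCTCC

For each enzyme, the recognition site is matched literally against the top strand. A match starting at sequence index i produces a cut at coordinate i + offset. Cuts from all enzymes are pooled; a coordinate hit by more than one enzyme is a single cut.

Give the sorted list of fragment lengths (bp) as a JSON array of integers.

[2,3,3,4,4,6,7,8,9,10,11,11,11,12,13,13,16,17,18,21,31]

Per-enzyme occurrences:
  MvoVI (TCCACC, off=2): starts [11, 24, 44, 57, 78, 139, 178, 227] → cuts [13, 26, 46, 59, 80, 141, 180, 229]
  GruII (GTGCGG, off=6): starts [4, 36, 70, 86, 97, 106, 127, 133, 146, 153, 171, 184, 192] → cuts [10, 42, 76, 92, 103, 112, 133, 139, 152, 159, 177, 190, 198]

All cut coordinates (distinct, sorted): [10, 13, 26, 42, 46, 59, 76, 80, 92, 103, 112, 133, 139, 141, 152, 159, 177, 180, 190, 198, 229]

Fragment lengths:
  10→13: 3 bp
  13→26: 13 bp
  26→42: 16 bp
  42→46: 4 bp
  46→59: 13 bp
  59→76: 17 bp
  76→80: 4 bp
  80→92: 12 bp
  92→103: 11 bp
  103→112: 9 bp
  112→133: 21 bp
  133→139: 6 bp
  139→141: 2 bp
  141→152: 11 bp
  152→159: 7 bp
  159→177: 18 bp
  177→180: 3 bp
  180→190: 10 bp
  190→198: 8 bp
  198→229: 31 bp
  229→10 (wrap): 230-229+10 = 11 bp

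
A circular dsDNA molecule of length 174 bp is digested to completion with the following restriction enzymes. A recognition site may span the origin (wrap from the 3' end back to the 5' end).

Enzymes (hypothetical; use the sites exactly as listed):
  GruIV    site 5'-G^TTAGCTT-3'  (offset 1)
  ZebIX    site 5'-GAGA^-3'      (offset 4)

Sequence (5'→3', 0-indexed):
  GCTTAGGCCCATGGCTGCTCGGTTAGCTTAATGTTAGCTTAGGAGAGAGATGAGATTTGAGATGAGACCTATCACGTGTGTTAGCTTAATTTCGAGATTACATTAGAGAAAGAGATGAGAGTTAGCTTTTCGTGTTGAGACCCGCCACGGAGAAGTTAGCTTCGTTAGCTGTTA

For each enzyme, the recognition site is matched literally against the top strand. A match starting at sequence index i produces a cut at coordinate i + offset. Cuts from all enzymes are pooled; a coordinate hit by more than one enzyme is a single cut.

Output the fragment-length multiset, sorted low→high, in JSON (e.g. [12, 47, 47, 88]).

Site scan:
  GruIV GTTAGCTT/1: at [21, 32, 79, 120, 154, 170] ⇒ [22, 33, 80, 121, 155, 171]
  ZebIX GAGA/4: at [42, 44, 46, 51, 58, 63, 93, 105, 111, 116, 136, 149] ⇒ [46, 48, 50, 55, 62, 67, 97, 109, 115, 120, 140, 153]

Pooled cuts: [22, 33, 46, 48, 50, 55, 62, 67, 80, 97, 109, 115, 120, 121, 140, 153, 155, 171]

Fragment lengths:
  22→33: 11 bp
  33→46: 13 bp
  46→48: 2 bp
  48→50: 2 bp
  50→55: 5 bp
  55→62: 7 bp
  62→67: 5 bp
  67→80: 13 bp
  80→97: 17 bp
  97→109: 12 bp
  109→115: 6 bp
  115→120: 5 bp
  120→121: 1 bp
  121→140: 19 bp
  140→153: 13 bp
  153→155: 2 bp
  155→171: 16 bp
  171→22 (wrap): 174-171+22 = 25 bp

[1,2,2,2,5,5,5,6,7,11,12,13,13,13,16,17,19,25]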